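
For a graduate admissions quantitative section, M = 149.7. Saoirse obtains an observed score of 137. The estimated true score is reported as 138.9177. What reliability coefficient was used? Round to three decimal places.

T̂ = ρX + (1 − ρ)μ  ⇒  T̂ − μ = ρ(X − μ)
ρ = (T̂ − μ)/(X − μ) = (138.9177 − 149.7) / (137 − 149.7) = -10.7823 / -12.7 = 0.84900

0.849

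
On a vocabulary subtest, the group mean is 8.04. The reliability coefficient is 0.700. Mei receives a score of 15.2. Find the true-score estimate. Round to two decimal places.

13.05

T̂ = ρX + (1 − ρ)μ
  = 0.700 × 15.2 + 0.300 × 8.04
  = 10.6400 + 2.41200
  = 13.052
  ≈ 13.05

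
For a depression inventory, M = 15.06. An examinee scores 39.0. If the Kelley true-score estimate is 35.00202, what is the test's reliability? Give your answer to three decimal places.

0.833

T̂ = ρX + (1 − ρ)μ  ⇒  T̂ − μ = ρ(X − μ)
ρ = (T̂ − μ)/(X − μ) = (35.00202 − 15.06) / (39.0 − 15.06) = 19.94202 / 23.94 = 0.83300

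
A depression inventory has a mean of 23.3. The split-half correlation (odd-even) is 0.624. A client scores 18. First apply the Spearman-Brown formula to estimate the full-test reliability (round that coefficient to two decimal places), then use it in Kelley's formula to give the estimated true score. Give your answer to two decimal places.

Spearman-Brown: ρ = 2r/(1 + r) = 2(0.624)/(1 + 0.624) = 1.2480/1.624 = 0.7685 → 0.77
Regress the observed score toward the mean by the unreliability: T̂ = 0.77·18 + 0.23·23.3 = 13.86 + 5.359 = 19.219.

19.22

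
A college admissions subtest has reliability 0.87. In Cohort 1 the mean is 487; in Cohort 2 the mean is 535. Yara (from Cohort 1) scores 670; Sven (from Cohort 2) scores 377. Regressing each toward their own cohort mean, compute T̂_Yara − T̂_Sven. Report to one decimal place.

248.7

T̂_Yara = 0.87(670) + 0.13(487) = 646.210
T̂_Sven = 0.87(377) + 0.13(535) = 397.540
Difference = 646.210 − 397.540 = 248.670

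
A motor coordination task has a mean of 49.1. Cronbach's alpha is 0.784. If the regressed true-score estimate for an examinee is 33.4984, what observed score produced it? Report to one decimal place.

29.2

T̂ = ρX + (1 − ρ)μ  ⇒  X = (T̂ − (1 − ρ)μ) / ρ
X = (33.4984 − 0.216 × 49.1) / 0.784 = (33.4984 − 10.6056) / 0.784 = 22.8928 / 0.784 = 29.200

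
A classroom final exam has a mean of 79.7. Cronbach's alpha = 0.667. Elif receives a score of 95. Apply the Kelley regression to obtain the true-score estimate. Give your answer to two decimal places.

89.91

T̂ = 0.667(95) + 0.333(79.7) = 63.365 + 26.5401 = 89.905 → 89.91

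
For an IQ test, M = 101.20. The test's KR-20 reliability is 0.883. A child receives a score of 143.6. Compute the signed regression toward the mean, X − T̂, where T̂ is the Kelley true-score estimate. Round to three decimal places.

Weight the observed score by reliability and the mean by (1 − reliability): T̂ = 0.883·143.6 + 0.117·101.20 = 126.7988 + 11.84040 = 138.63920.
X − T̂ = 143.6 − 138.6392 = 4.9608 → 4.961

4.961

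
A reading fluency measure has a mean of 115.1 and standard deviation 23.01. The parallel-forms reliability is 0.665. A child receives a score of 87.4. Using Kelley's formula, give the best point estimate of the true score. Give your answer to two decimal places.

96.68

T̂ = 0.665(87.4) + 0.335(115.1) = 58.1210 + 38.5585 = 96.680 → 96.68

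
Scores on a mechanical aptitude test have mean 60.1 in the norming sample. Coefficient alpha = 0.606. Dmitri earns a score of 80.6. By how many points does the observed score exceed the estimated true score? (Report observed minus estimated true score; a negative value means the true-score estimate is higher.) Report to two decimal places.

8.08

T̂ = 0.606(80.6) + 0.394(60.1) = 48.8436 + 23.6794 = 72.5230 → 72.523
X − T̂ = 80.6 − 72.523 = 8.077 → 8.08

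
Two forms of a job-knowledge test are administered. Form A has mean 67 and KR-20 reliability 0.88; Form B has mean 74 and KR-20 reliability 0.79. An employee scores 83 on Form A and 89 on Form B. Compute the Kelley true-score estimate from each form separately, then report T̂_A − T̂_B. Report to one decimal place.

T̂_A = 0.88(83) + 0.12(67) = 81.080
T̂_B = 0.79(89) + 0.21(74) = 85.850
T̂_A − T̂_B = -4.770

-4.8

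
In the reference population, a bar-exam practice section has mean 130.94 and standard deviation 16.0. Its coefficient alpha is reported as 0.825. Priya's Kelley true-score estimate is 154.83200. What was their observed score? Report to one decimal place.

159.9

T̂ = ρX + (1 − ρ)μ  ⇒  X = (T̂ − (1 − ρ)μ) / ρ
X = (154.83200 − 0.175 × 130.94) / 0.825 = (154.83200 − 22.91450) / 0.825 = 131.91750 / 0.825 = 159.900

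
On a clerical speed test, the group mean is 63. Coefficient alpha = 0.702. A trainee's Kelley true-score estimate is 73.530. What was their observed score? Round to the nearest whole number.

78

T̂ = ρX + (1 − ρ)μ  ⇒  X = (T̂ − (1 − ρ)μ) / ρ
X = (73.530 − 0.298 × 63) / 0.702 = (73.530 − 18.774) / 0.702 = 54.756 / 0.702 = 78.00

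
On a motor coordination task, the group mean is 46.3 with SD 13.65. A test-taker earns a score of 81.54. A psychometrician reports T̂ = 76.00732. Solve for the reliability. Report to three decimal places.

T̂ = ρX + (1 − ρ)μ  ⇒  T̂ − μ = ρ(X − μ)
ρ = (T̂ − μ)/(X − μ) = (76.00732 − 46.3) / (81.54 − 46.3) = 29.70732 / 35.24 = 0.84300

0.843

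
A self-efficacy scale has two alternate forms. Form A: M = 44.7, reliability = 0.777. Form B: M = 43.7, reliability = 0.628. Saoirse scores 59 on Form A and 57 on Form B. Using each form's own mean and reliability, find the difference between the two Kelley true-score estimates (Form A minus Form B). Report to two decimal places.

T̂_A = 0.777(59) + 0.223(44.7) = 55.8111
T̂_B = 0.628(57) + 0.372(43.7) = 52.0524
T̂_A − T̂_B = 3.7587

3.76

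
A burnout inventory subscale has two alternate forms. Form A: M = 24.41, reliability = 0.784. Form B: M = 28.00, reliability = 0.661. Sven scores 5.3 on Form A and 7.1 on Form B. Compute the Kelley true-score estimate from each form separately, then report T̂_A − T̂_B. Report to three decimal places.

-4.757

T̂_A = 0.784(5.3) + 0.216(24.41) = 9.42776
T̂_B = 0.661(7.1) + 0.339(28.00) = 14.18510
T̂_A − T̂_B = -4.75734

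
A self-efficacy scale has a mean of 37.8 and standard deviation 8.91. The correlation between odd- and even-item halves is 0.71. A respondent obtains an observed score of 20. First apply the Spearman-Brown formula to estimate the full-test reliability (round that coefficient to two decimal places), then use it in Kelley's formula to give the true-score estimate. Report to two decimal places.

23.03

Spearman-Brown: ρ = 2r/(1 + r) = 2(0.71)/(1 + 0.71) = 1.420/1.71 = 0.8304 → 0.83
Regress the observed score toward the mean by the unreliability: T̂ = 0.83·20 + 0.17·37.8 = 16.60 + 6.426 = 23.026.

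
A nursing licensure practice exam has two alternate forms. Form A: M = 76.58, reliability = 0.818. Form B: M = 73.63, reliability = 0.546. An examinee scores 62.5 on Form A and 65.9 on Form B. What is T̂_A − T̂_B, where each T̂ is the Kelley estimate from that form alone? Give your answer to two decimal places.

-4.35

T̂_A = 0.818(62.5) + 0.182(76.58) = 65.0626
T̂_B = 0.546(65.9) + 0.454(73.63) = 69.4094
T̂_A − T̂_B = -4.3469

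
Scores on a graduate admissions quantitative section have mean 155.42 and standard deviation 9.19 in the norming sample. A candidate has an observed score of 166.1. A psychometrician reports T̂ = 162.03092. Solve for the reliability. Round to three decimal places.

T̂ = ρX + (1 − ρ)μ  ⇒  T̂ − μ = ρ(X − μ)
ρ = (T̂ − μ)/(X − μ) = (162.03092 − 155.42) / (166.1 − 155.42) = 6.61092 / 10.68 = 0.61900

0.619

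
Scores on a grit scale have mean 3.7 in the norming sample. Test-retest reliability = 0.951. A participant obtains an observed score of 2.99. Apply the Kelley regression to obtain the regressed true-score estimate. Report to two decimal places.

T̂ = ρX + (1 − ρ)μ
  = 0.951 × 2.99 + 0.049 × 3.7
  = 2.84349 + 0.1813
  = 3.025
  ≈ 3.02

3.02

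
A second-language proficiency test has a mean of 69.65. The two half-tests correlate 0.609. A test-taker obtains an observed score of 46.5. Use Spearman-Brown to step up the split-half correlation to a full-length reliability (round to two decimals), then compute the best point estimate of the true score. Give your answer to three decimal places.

52.056

Spearman-Brown: ρ = 2r/(1 + r) = 2(0.609)/(1 + 0.609) = 1.2180/1.609 = 0.7570 → 0.76
T̂ = ρX + (1 − ρ)μ
  = 0.76 × 46.5 + 0.24 × 69.65
  = 35.340 + 16.7160
  = 52.0560
  ≈ 52.056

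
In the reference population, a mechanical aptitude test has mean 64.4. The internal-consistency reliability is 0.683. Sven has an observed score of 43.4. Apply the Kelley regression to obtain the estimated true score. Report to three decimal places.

50.057

T̂ = 0.683(43.4) + 0.317(64.4) = 29.6422 + 20.4148 = 50.0570 → 50.057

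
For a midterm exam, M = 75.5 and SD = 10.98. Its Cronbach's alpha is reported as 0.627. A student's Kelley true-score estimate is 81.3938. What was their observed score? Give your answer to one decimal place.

T̂ = ρX + (1 − ρ)μ  ⇒  X = (T̂ − (1 − ρ)μ) / ρ
X = (81.3938 − 0.373 × 75.5) / 0.627 = (81.3938 − 28.1615) / 0.627 = 53.2323 / 0.627 = 84.900

84.9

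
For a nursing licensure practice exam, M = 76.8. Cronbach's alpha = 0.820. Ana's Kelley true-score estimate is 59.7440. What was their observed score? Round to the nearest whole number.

T̂ = ρX + (1 − ρ)μ  ⇒  X = (T̂ − (1 − ρ)μ) / ρ
X = (59.7440 − 0.180 × 76.8) / 0.820 = (59.7440 − 13.8240) / 0.820 = 45.9200 / 0.820 = 56.00

56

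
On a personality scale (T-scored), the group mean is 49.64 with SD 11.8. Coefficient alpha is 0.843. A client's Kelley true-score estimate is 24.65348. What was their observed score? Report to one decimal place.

T̂ = ρX + (1 − ρ)μ  ⇒  X = (T̂ − (1 − ρ)μ) / ρ
X = (24.65348 − 0.157 × 49.64) / 0.843 = (24.65348 − 7.79348) / 0.843 = 16.86000 / 0.843 = 20.000

20.0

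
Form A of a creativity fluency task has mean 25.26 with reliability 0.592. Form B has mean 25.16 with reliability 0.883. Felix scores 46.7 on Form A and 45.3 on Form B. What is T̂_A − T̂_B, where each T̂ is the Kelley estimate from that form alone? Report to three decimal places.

T̂_A = 0.592(46.7) + 0.408(25.26) = 37.95248
T̂_B = 0.883(45.3) + 0.117(25.16) = 42.94362
T̂_A − T̂_B = -4.99114

-4.991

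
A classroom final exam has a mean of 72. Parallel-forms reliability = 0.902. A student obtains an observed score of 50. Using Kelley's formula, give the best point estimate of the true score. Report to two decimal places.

52.16

T̂ = 0.902(50) + 0.098(72) = 45.100 + 7.056 = 52.156 → 52.16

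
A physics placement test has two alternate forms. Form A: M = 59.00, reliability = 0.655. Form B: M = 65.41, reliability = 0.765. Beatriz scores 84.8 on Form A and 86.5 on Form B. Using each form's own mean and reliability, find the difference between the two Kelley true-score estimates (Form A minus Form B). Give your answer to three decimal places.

T̂_A = 0.655(84.8) + 0.345(59.00) = 75.89900
T̂_B = 0.765(86.5) + 0.235(65.41) = 81.54385
T̂_A − T̂_B = -5.64485

-5.645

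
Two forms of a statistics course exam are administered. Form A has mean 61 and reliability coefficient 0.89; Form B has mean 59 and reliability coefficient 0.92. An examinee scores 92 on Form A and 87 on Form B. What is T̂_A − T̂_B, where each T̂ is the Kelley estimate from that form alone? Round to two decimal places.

3.83

T̂_A = 0.89(92) + 0.11(61) = 88.5900
T̂_B = 0.92(87) + 0.08(59) = 84.7600
T̂_A − T̂_B = 3.8300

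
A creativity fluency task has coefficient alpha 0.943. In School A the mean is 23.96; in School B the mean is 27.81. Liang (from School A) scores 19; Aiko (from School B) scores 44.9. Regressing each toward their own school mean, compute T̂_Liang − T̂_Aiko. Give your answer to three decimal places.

-24.643

T̂_Liang = 0.943(19) + 0.057(23.96) = 19.28272
T̂_Aiko = 0.943(44.9) + 0.057(27.81) = 43.92587
Difference = 19.28272 − 43.92587 = -24.64315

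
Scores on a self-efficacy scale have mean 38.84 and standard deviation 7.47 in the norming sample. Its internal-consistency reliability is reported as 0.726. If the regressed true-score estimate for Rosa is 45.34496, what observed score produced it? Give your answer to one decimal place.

47.8

T̂ = ρX + (1 − ρ)μ  ⇒  X = (T̂ − (1 − ρ)μ) / ρ
X = (45.34496 − 0.274 × 38.84) / 0.726 = (45.34496 − 10.64216) / 0.726 = 34.70280 / 0.726 = 47.800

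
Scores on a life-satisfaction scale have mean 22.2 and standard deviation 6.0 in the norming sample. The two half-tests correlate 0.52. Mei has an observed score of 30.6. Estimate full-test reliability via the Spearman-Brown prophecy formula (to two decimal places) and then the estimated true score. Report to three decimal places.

Spearman-Brown: ρ = 2r/(1 + r) = 2(0.52)/(1 + 0.52) = 1.040/1.52 = 0.6842 → 0.68
T̂ = ρX + (1 − ρ)μ
  = 0.68 × 30.6 + 0.32 × 22.2
  = 20.808 + 7.104
  = 27.9120
  ≈ 27.912

27.912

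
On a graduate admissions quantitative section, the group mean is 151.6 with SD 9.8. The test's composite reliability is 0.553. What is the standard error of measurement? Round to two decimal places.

SEM = SD · √(1 − ρ) = 9.8 × √0.447 = 9.8 × 0.6686 = 6.552

6.55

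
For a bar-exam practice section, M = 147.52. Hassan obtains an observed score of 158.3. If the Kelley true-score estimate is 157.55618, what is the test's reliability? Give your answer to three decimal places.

T̂ = ρX + (1 − ρ)μ  ⇒  T̂ − μ = ρ(X − μ)
ρ = (T̂ − μ)/(X − μ) = (157.55618 − 147.52) / (158.3 − 147.52) = 10.03618 / 10.78 = 0.93100

0.931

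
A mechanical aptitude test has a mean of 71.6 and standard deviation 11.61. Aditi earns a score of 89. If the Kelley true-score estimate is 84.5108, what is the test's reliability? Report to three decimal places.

0.742

T̂ = ρX + (1 − ρ)μ  ⇒  T̂ − μ = ρ(X − μ)
ρ = (T̂ − μ)/(X − μ) = (84.5108 − 71.6) / (89 − 71.6) = 12.9108 / 17.4 = 0.74200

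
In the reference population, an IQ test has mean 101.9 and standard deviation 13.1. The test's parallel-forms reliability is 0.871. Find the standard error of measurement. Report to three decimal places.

4.705

SEM = SD · √(1 − ρ) = 13.1 × √0.129 = 13.1 × 0.3592 = 4.7051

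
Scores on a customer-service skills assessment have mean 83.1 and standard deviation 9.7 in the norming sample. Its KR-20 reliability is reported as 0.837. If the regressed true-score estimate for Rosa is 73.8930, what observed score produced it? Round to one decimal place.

T̂ = ρX + (1 − ρ)μ  ⇒  X = (T̂ − (1 − ρ)μ) / ρ
X = (73.8930 − 0.163 × 83.1) / 0.837 = (73.8930 − 13.5453) / 0.837 = 60.3477 / 0.837 = 72.100

72.1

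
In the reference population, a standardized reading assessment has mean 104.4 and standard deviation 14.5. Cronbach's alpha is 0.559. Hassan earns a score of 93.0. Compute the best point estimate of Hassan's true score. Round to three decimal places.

T̂ = 0.559(93.0) + 0.441(104.4) = 51.9870 + 46.0404 = 98.0274 → 98.027

98.027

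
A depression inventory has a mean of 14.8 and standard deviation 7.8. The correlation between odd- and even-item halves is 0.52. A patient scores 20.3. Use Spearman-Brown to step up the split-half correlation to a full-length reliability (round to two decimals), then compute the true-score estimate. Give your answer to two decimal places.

18.54

Spearman-Brown: ρ = 2r/(1 + r) = 2(0.52)/(1 + 0.52) = 1.040/1.52 = 0.6842 → 0.68
T̂ = 0.68(20.3) + 0.32(14.8) = 13.804 + 4.736 = 18.540 → 18.54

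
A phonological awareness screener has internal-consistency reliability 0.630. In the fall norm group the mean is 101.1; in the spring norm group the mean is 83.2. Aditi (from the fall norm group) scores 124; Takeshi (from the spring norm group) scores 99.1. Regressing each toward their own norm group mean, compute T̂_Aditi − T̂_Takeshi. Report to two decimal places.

T̂_Aditi = 0.630(124) + 0.370(101.1) = 115.5270
T̂_Takeshi = 0.630(99.1) + 0.370(83.2) = 93.2170
Difference = 115.5270 − 93.2170 = 22.3100

22.31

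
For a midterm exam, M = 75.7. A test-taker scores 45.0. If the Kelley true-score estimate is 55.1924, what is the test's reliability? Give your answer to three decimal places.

0.668

T̂ = ρX + (1 − ρ)μ  ⇒  T̂ − μ = ρ(X − μ)
ρ = (T̂ − μ)/(X − μ) = (55.1924 − 75.7) / (45.0 − 75.7) = -20.5076 / -30.7 = 0.66800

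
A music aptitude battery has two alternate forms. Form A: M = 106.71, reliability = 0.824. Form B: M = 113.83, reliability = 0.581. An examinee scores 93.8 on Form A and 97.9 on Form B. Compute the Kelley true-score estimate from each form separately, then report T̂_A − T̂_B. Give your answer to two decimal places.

-8.50

T̂_A = 0.824(93.8) + 0.176(106.71) = 96.0722
T̂_B = 0.581(97.9) + 0.419(113.83) = 104.5747
T̂_A − T̂_B = -8.5025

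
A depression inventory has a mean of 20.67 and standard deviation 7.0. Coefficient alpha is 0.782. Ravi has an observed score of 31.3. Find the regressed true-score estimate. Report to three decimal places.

Kelley's formula gives T̂ = 0.782·31.3 + 0.218·20.67 = 24.4766 + 4.50606 = 28.9827.

28.983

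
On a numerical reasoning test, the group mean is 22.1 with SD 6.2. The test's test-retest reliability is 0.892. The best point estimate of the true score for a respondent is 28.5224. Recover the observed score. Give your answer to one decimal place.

T̂ = ρX + (1 − ρ)μ  ⇒  X = (T̂ − (1 − ρ)μ) / ρ
X = (28.5224 − 0.108 × 22.1) / 0.892 = (28.5224 − 2.3868) / 0.892 = 26.1356 / 0.892 = 29.300

29.3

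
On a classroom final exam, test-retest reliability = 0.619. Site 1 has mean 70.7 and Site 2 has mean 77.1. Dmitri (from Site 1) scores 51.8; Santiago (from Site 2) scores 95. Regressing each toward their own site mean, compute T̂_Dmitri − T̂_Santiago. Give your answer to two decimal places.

-29.18

T̂_Dmitri = 0.619(51.8) + 0.381(70.7) = 59.0009
T̂_Santiago = 0.619(95) + 0.381(77.1) = 88.1801
Difference = 59.0009 − 88.1801 = -29.1792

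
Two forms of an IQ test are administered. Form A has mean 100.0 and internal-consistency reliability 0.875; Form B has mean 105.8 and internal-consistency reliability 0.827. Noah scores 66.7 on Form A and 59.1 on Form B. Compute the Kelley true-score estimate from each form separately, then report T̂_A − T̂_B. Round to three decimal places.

T̂_A = 0.875(66.7) + 0.125(100.0) = 70.86250
T̂_B = 0.827(59.1) + 0.173(105.8) = 67.17910
T̂_A − T̂_B = 3.68340

3.683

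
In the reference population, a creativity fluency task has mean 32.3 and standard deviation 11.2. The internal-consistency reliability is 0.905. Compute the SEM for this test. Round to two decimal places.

3.45

SEM = SD · √(1 − ρ) = 11.2 × √0.095 = 11.2 × 0.3082 = 3.452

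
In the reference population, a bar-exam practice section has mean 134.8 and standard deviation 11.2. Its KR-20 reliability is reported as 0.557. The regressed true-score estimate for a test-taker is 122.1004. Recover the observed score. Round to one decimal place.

112.0

T̂ = ρX + (1 − ρ)μ  ⇒  X = (T̂ − (1 − ρ)μ) / ρ
X = (122.1004 − 0.443 × 134.8) / 0.557 = (122.1004 − 59.7164) / 0.557 = 62.3840 / 0.557 = 112.000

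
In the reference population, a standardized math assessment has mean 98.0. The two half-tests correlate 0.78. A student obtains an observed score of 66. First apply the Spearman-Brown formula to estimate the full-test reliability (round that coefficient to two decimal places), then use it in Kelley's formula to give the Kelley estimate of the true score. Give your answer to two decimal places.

69.84

Spearman-Brown: ρ = 2r/(1 + r) = 2(0.78)/(1 + 0.78) = 1.560/1.78 = 0.8764 → 0.88
T̂ = 0.88(66) + 0.12(98.0) = 58.08 + 11.760 = 69.840 → 69.84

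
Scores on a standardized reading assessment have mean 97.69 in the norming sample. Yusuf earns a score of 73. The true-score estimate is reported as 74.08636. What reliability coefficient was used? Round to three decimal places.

T̂ = ρX + (1 − ρ)μ  ⇒  T̂ − μ = ρ(X − μ)
ρ = (T̂ − μ)/(X − μ) = (74.08636 − 97.69) / (73 − 97.69) = -23.60364 / -24.69 = 0.95600

0.956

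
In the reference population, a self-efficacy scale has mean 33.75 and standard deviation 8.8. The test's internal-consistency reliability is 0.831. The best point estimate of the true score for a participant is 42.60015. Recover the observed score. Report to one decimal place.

T̂ = ρX + (1 − ρ)μ  ⇒  X = (T̂ − (1 − ρ)μ) / ρ
X = (42.60015 − 0.169 × 33.75) / 0.831 = (42.60015 − 5.70375) / 0.831 = 36.89640 / 0.831 = 44.400

44.4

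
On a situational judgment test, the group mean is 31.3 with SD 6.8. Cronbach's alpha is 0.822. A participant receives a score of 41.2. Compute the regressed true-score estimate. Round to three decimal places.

39.438

T̂ = ρX + (1 − ρ)μ
  = 0.822 × 41.2 + 0.178 × 31.3
  = 33.8664 + 5.5714
  = 39.4378
  ≈ 39.438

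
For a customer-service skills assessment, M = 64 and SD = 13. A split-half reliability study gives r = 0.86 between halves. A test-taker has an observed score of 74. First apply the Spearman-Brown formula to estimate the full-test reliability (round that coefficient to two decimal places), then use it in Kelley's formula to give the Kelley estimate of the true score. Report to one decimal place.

73.2

Spearman-Brown: ρ = 2r/(1 + r) = 2(0.86)/(1 + 0.86) = 1.720/1.86 = 0.9247 → 0.92
Kelley's formula gives T̂ = 0.92·74 + 0.08·64 = 68.08 + 5.12 = 73.20.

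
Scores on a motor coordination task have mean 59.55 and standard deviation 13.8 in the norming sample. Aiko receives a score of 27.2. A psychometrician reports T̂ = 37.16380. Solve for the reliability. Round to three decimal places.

0.692

T̂ = ρX + (1 − ρ)μ  ⇒  T̂ − μ = ρ(X − μ)
ρ = (T̂ − μ)/(X − μ) = (37.16380 − 59.55) / (27.2 − 59.55) = -22.38620 / -32.35 = 0.69200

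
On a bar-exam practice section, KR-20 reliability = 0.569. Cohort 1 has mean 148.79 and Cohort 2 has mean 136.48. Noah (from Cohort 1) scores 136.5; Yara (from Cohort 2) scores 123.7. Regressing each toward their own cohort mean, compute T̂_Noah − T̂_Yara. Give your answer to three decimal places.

12.589

T̂_Noah = 0.569(136.5) + 0.431(148.79) = 141.79699
T̂_Yara = 0.569(123.7) + 0.431(136.48) = 129.20818
Difference = 141.79699 − 129.20818 = 12.58881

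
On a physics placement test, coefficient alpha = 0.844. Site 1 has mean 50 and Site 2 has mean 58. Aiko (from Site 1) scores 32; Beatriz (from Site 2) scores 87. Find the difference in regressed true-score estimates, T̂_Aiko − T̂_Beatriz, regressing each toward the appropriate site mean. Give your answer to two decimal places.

T̂_Aiko = 0.844(32) + 0.156(50) = 34.8080
T̂_Beatriz = 0.844(87) + 0.156(58) = 82.4760
Difference = 34.8080 − 82.4760 = -47.6680

-47.67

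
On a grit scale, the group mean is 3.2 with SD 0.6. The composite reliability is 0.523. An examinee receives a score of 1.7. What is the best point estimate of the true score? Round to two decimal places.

T̂ = 0.523(1.7) + 0.477(3.2) = 0.8891 + 1.5264 = 2.415 → 2.42

2.42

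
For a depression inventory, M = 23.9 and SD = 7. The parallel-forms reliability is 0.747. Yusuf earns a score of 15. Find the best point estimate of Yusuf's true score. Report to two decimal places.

17.25

T̂ = 0.747(15) + 0.253(23.9) = 11.205 + 6.0467 = 17.252 → 17.25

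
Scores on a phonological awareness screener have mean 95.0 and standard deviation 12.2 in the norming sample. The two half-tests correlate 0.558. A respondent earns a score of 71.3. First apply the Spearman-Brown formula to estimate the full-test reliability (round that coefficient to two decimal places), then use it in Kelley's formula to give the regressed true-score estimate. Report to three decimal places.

Spearman-Brown: ρ = 2r/(1 + r) = 2(0.558)/(1 + 0.558) = 1.1160/1.558 = 0.7163 → 0.72
T̂ = 0.72(71.3) + 0.28(95.0) = 51.336 + 26.600 = 77.9360 → 77.936

77.936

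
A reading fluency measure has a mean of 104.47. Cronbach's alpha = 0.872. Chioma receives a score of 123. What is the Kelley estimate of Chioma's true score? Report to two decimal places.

120.63

Weight the observed score by reliability and the mean by (1 − reliability): T̂ = 0.872·123 + 0.128·104.47 = 107.256 + 13.37216 = 120.628.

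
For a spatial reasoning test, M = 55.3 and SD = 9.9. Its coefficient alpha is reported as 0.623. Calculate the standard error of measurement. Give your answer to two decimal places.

SEM = SD · √(1 − ρ) = 9.9 × √0.377 = 9.9 × 0.6140 = 6.079

6.08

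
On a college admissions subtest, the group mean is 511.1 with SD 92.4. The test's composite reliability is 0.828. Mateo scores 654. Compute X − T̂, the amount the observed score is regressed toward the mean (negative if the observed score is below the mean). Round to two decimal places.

24.58

T̂ = ρX + (1 − ρ)μ
  = 0.828 × 654 + 0.172 × 511.1
  = 541.512 + 87.9092
  = 629.4212
  ≈ 629.421
X − T̂ = 654 − 629.421 = 24.579 → 24.58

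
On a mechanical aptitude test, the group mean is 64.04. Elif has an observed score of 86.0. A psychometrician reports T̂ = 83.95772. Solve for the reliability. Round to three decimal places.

T̂ = ρX + (1 − ρ)μ  ⇒  T̂ − μ = ρ(X − μ)
ρ = (T̂ − μ)/(X − μ) = (83.95772 − 64.04) / (86.0 − 64.04) = 19.91772 / 21.96 = 0.90700

0.907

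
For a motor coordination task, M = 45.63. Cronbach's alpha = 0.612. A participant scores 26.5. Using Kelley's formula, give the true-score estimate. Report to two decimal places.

T̂ = 0.612(26.5) + 0.388(45.63) = 16.2180 + 17.70444 = 33.922 → 33.92

33.92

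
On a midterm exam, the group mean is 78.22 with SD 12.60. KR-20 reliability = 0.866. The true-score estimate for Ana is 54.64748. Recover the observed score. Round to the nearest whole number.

51

T̂ = ρX + (1 − ρ)μ  ⇒  X = (T̂ − (1 − ρ)μ) / ρ
X = (54.64748 − 0.134 × 78.22) / 0.866 = (54.64748 − 10.48148) / 0.866 = 44.16600 / 0.866 = 51.00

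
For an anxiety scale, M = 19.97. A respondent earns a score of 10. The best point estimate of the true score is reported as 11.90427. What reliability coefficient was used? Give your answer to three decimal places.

T̂ = ρX + (1 − ρ)μ  ⇒  T̂ − μ = ρ(X − μ)
ρ = (T̂ − μ)/(X − μ) = (11.90427 − 19.97) / (10 − 19.97) = -8.06573 / -9.97 = 0.80900

0.809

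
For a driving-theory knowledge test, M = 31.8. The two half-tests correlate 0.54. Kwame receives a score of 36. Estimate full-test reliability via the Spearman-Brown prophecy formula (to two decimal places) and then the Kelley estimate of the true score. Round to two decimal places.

34.74

Spearman-Brown: ρ = 2r/(1 + r) = 2(0.54)/(1 + 0.54) = 1.080/1.54 = 0.7013 → 0.70
Kelley's formula gives T̂ = 0.70·36 + 0.30·31.8 = 25.20 + 9.540 = 34.740.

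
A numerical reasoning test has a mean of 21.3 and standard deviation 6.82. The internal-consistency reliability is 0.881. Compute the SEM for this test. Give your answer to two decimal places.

2.35

SEM = SD · √(1 − ρ) = 6.82 × √0.119 = 6.82 × 0.3450 = 2.353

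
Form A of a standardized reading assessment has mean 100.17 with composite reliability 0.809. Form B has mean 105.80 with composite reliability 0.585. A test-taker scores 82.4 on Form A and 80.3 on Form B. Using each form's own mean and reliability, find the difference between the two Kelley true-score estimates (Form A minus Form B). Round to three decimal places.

-5.088

T̂_A = 0.809(82.4) + 0.191(100.17) = 85.79407
T̂_B = 0.585(80.3) + 0.415(105.80) = 90.88250
T̂_A − T̂_B = -5.08843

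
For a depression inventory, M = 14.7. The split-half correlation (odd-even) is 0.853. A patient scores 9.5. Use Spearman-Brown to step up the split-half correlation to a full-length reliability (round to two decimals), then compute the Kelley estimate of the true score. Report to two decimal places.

9.92

Spearman-Brown: ρ = 2r/(1 + r) = 2(0.853)/(1 + 0.853) = 1.7060/1.853 = 0.9207 → 0.92
T̂ = ρX + (1 − ρ)μ
  = 0.92 × 9.5 + 0.08 × 14.7
  = 8.740 + 1.176
  = 9.916
  ≈ 9.92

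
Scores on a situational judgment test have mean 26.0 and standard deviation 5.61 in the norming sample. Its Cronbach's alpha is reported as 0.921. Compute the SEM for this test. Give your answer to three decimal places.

1.577

SEM = SD · √(1 − ρ) = 5.61 × √0.079 = 5.61 × 0.2811 = 1.5768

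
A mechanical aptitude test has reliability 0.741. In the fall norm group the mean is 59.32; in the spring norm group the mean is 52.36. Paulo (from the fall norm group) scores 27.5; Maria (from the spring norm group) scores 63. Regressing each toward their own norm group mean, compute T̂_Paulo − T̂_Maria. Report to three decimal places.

-24.503

T̂_Paulo = 0.741(27.5) + 0.259(59.32) = 35.74138
T̂_Maria = 0.741(63) + 0.259(52.36) = 60.24424
Difference = 35.74138 − 60.24424 = -24.50286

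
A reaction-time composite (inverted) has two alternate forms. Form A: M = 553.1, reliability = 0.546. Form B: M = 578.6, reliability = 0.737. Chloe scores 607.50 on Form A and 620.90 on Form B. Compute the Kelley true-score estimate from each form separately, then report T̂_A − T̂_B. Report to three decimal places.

T̂_A = 0.546(607.50) + 0.454(553.1) = 582.80240
T̂_B = 0.737(620.90) + 0.263(578.6) = 609.77510
T̂_A − T̂_B = -26.97270

-26.973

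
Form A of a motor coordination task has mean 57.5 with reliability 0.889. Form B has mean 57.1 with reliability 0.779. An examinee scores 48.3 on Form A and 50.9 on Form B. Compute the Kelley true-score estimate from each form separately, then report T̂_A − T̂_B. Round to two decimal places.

T̂_A = 0.889(48.3) + 0.111(57.5) = 49.3212
T̂_B = 0.779(50.9) + 0.221(57.1) = 52.2702
T̂_A − T̂_B = -2.9490

-2.95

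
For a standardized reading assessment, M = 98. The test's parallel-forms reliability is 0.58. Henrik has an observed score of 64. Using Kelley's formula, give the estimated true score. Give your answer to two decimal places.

78.28

T̂ = 0.58(64) + 0.42(98) = 37.12 + 41.16 = 78.280 → 78.28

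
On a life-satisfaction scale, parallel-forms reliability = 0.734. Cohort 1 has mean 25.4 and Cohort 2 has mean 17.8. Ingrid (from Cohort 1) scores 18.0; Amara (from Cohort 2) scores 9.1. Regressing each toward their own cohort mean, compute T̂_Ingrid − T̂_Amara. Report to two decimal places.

8.55

T̂_Ingrid = 0.734(18.0) + 0.266(25.4) = 19.9684
T̂_Amara = 0.734(9.1) + 0.266(17.8) = 11.4142
Difference = 19.9684 − 11.4142 = 8.5542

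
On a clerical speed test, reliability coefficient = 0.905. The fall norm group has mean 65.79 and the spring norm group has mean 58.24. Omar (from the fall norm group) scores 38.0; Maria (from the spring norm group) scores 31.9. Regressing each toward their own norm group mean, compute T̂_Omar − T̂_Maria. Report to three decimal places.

6.238

T̂_Omar = 0.905(38.0) + 0.095(65.79) = 40.64005
T̂_Maria = 0.905(31.9) + 0.095(58.24) = 34.40230
Difference = 40.64005 − 34.40230 = 6.23775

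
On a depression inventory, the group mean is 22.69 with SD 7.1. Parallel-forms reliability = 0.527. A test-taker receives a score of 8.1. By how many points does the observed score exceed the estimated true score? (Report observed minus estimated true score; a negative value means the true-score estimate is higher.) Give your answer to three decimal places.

-6.901

T̂ = 0.527(8.1) + 0.473(22.69) = 4.2687 + 10.73237 = 15.00107 → 15.0011
X − T̂ = 8.1 − 15.0011 = -6.9011 → -6.901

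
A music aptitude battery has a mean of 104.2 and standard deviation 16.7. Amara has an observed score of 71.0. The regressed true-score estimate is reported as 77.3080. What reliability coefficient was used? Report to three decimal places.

0.810

T̂ = ρX + (1 − ρ)μ  ⇒  T̂ − μ = ρ(X − μ)
ρ = (T̂ − μ)/(X − μ) = (77.3080 − 104.2) / (71.0 − 104.2) = -26.8920 / -33.2 = 0.81000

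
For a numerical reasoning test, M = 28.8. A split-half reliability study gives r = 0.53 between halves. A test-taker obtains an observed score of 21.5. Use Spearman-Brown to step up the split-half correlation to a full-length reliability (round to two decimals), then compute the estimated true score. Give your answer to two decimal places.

23.76

Spearman-Brown: ρ = 2r/(1 + r) = 2(0.53)/(1 + 0.53) = 1.060/1.53 = 0.6928 → 0.69
Kelley's formula gives T̂ = 0.69·21.5 + 0.31·28.8 = 14.835 + 8.928 = 23.763.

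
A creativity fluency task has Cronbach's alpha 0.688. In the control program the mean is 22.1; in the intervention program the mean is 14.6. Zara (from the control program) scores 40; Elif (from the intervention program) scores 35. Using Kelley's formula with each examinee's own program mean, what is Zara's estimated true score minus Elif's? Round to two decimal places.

T̂_Zara = 0.688(40) + 0.312(22.1) = 34.4152
T̂_Elif = 0.688(35) + 0.312(14.6) = 28.6352
Difference = 34.4152 − 28.6352 = 5.7800

5.78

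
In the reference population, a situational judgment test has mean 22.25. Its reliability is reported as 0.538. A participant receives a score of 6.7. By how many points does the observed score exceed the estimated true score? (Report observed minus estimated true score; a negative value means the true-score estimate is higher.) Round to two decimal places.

-7.18

T̂ = 0.538(6.7) + 0.462(22.25) = 3.6046 + 10.27950 = 13.8841 → 13.884
X − T̂ = 6.7 − 13.884 = -7.184 → -7.18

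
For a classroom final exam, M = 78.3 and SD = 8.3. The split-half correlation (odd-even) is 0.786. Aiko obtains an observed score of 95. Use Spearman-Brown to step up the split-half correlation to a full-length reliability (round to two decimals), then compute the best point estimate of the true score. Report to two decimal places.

93.00

Spearman-Brown: ρ = 2r/(1 + r) = 2(0.786)/(1 + 0.786) = 1.5720/1.786 = 0.8802 → 0.88
T̂ = 0.88(95) + 0.12(78.3) = 83.60 + 9.396 = 92.996 → 93.00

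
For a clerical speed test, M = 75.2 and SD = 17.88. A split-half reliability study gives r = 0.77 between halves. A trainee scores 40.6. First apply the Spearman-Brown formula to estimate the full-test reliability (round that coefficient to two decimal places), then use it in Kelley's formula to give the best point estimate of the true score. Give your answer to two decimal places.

45.10

Spearman-Brown: ρ = 2r/(1 + r) = 2(0.77)/(1 + 0.77) = 1.540/1.77 = 0.8701 → 0.87
T̂ = 0.87(40.6) + 0.13(75.2) = 35.322 + 9.776 = 45.098 → 45.10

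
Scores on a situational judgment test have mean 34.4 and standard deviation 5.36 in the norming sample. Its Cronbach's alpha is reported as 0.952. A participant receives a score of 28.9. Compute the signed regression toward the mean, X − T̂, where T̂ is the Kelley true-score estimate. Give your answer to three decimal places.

-0.264

Regress the observed score toward the mean by the unreliability: T̂ = 0.952·28.9 + 0.048·34.4 = 27.5128 + 1.6512 = 29.16400.
X − T̂ = 28.9 − 29.1640 = -0.2640 → -0.264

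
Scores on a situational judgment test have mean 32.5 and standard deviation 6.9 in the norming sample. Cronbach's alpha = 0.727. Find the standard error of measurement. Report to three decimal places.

SEM = SD · √(1 − ρ) = 6.9 × √0.273 = 6.9 × 0.5225 = 3.6052

3.605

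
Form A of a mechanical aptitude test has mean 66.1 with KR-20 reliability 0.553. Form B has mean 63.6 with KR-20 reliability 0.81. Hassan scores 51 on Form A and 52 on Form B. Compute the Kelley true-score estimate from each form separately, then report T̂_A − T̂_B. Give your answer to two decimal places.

T̂_A = 0.553(51) + 0.447(66.1) = 57.7497
T̂_B = 0.81(52) + 0.19(63.6) = 54.2040
T̂_A − T̂_B = 3.5457

3.55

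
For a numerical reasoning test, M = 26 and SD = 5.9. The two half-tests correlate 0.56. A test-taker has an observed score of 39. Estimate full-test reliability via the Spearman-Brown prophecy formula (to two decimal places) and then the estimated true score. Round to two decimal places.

35.36

Spearman-Brown: ρ = 2r/(1 + r) = 2(0.56)/(1 + 0.56) = 1.120/1.56 = 0.7179 → 0.72
T̂ = ρX + (1 − ρ)μ
  = 0.72 × 39 + 0.28 × 26
  = 28.08 + 7.28
  = 35.360
  ≈ 35.36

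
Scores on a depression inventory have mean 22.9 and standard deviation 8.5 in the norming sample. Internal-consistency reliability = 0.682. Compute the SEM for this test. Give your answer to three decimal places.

SEM = SD · √(1 − ρ) = 8.5 × √0.318 = 8.5 × 0.5639 = 4.7933

4.793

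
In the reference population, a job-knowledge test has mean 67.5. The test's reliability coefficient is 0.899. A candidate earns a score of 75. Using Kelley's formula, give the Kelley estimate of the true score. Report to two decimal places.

74.24

T̂ = 0.899(75) + 0.101(67.5) = 67.425 + 6.8175 = 74.242 → 74.24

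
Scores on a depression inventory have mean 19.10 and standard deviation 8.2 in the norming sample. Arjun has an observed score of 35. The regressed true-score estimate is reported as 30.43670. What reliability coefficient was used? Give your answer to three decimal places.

T̂ = ρX + (1 − ρ)μ  ⇒  T̂ − μ = ρ(X − μ)
ρ = (T̂ − μ)/(X − μ) = (30.43670 − 19.10) / (35 − 19.10) = 11.33670 / 15.90 = 0.71300

0.713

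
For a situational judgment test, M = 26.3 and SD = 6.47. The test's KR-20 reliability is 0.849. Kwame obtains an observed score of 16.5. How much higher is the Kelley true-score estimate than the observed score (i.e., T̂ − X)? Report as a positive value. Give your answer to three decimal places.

Weight the observed score by reliability and the mean by (1 − reliability): T̂ = 0.849·16.5 + 0.151·26.3 = 14.0085 + 3.9713 = 17.97980.
T̂ − X = 17.9798 − 16.5 = 1.4798 → 1.480

1.480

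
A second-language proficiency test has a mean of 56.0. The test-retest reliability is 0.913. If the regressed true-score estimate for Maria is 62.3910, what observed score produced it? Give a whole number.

T̂ = ρX + (1 − ρ)μ  ⇒  X = (T̂ − (1 − ρ)μ) / ρ
X = (62.3910 − 0.087 × 56.0) / 0.913 = (62.3910 − 4.8720) / 0.913 = 57.5190 / 0.913 = 63.00

63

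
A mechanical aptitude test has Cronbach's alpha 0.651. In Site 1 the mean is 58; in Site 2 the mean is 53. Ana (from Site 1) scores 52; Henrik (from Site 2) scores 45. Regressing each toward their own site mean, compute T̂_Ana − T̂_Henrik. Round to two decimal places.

T̂_Ana = 0.651(52) + 0.349(58) = 54.0940
T̂_Henrik = 0.651(45) + 0.349(53) = 47.7920
Difference = 54.0940 − 47.7920 = 6.3020

6.30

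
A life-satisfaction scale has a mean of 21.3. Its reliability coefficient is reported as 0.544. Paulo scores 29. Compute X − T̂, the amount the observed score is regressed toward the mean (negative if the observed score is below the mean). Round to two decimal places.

3.51

Weight the observed score by reliability and the mean by (1 − reliability): T̂ = 0.544·29 + 0.456·21.3 = 15.776 + 9.7128 = 25.4888.
X − T̂ = 29 − 25.489 = 3.511 → 3.51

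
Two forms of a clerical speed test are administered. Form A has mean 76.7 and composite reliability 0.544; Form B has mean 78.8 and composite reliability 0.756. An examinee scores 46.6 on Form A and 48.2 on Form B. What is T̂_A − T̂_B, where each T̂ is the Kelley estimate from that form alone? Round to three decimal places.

T̂_A = 0.544(46.6) + 0.456(76.7) = 60.32560
T̂_B = 0.756(48.2) + 0.244(78.8) = 55.66640
T̂_A − T̂_B = 4.65920

4.659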